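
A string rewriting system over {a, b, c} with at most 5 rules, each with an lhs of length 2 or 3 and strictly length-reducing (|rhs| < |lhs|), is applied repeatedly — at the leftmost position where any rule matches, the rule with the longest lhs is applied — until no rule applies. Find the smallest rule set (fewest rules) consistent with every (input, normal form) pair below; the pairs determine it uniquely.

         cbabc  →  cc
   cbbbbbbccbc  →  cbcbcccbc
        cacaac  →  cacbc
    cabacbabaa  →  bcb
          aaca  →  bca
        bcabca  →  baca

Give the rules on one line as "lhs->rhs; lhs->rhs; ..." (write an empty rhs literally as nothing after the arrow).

aa->b; bab->; bbb->bc; cab->a

  | cbabc => cc
  | cbbbbbbccbc => cbcbbbccbc => cbcbcccbc
  | cacaac => cacbc
  | cabacbabaa => aacbabaa => bcbabaa => bcaa => bcb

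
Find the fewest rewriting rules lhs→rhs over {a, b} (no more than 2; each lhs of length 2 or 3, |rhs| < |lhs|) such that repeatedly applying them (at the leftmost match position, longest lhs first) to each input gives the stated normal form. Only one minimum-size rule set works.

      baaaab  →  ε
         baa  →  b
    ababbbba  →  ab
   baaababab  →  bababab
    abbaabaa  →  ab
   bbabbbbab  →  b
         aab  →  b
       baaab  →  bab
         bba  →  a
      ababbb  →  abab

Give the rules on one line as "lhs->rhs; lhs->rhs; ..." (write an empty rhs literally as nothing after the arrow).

  | baaaab => baab => bb => ε
  | baa => b
  | ababbbba => ababba => abaa => ab
  | baaababab => bababab

aa->; bb->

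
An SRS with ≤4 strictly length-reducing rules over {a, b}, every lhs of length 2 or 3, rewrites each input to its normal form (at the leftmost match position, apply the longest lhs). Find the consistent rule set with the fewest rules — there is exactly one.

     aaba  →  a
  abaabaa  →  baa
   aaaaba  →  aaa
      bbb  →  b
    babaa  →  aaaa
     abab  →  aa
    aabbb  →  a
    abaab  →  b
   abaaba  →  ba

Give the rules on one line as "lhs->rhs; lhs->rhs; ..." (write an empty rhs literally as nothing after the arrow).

  | aaba => a
  | abaabaa => baabaa => baa
  | aaaaba => aaa
  | bbb => ab => b

aab->; ab->b; bab->aa; bb->a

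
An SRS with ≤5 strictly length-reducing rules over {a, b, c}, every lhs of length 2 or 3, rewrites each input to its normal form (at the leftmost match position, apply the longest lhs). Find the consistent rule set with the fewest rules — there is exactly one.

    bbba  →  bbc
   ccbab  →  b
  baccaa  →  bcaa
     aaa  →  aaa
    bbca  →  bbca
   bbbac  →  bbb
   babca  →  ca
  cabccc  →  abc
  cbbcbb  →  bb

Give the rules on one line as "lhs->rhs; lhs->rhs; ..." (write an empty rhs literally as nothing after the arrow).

ba->c; cab->a; cb->; cc->b

  | bbba => bbc
  | ccbab => bbab => bcb => b
  | baccaa => cccaa => bcaa
  | aaa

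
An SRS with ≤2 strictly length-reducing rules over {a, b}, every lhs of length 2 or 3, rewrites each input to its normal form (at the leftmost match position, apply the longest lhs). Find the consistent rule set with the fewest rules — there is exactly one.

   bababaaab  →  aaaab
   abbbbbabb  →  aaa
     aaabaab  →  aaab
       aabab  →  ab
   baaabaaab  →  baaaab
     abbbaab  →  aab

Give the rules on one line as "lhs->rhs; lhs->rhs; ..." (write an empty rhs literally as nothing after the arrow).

  | bababaaab => bbaaab => aaaab
  | abbbbbabb => aabbbabb => aaababb => aabb => aaa
  | aaabaab => aaab
  | aabab => ab

aba->; bb->a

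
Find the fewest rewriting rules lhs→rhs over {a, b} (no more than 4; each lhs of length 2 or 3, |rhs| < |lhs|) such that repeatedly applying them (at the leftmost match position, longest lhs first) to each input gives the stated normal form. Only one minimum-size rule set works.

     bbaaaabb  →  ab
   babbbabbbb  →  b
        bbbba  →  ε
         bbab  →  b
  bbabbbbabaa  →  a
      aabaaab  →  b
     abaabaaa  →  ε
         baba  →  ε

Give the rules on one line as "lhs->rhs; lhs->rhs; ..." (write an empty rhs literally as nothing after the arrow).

  | bbaaaabb => baaaabb => aaabb => abb => ab
  | babbbabbbb => bbbabbbb => bbabbbb => babbbb => bbbb => bbb => bb => b
  | bbbba => bbba => bba => ba => ε
  | bbab => bab => b

aa->; ba->; bb->b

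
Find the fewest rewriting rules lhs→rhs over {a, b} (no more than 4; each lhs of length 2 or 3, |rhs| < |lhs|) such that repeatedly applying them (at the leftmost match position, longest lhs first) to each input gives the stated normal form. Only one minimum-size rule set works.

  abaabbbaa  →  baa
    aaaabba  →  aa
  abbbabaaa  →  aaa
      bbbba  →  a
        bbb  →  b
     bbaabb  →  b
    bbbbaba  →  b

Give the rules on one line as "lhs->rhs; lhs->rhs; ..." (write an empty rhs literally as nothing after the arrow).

  | abaabbbaa => babbbaa => bbbaa => baa
  | aaaabba => aababa => baaba => bbaa => aa
  | abbbabaaa => ababaaa => bbaaa => aaa
  | bbbba => bba => a

aab->ba; aba->b; bab->b; bb->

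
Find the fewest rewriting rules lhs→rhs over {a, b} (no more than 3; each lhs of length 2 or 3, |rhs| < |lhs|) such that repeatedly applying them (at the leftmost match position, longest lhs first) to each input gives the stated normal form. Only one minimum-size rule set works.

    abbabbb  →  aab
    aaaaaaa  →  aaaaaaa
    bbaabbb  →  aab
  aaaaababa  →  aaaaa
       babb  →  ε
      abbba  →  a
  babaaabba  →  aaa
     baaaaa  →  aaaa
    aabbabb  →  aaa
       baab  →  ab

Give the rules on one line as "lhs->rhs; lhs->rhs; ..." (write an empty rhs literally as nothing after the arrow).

  | abbabbb => aabbb => aab
  | aaaaaaa
  | bbaabbb => aabbb => aab
  | aaaaababa => aaaaaba => aaaaa

ba->; bb->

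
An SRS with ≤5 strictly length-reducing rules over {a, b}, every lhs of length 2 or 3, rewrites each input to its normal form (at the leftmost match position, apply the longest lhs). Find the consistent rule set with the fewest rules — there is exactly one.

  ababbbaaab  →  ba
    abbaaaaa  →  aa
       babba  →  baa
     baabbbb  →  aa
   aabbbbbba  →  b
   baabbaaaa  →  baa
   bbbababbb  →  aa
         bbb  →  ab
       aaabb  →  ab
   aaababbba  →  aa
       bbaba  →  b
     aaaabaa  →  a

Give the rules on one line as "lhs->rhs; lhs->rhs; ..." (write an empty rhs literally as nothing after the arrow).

  | ababbbaaab => aabbbaaab => aaabaaab => bbaaab => aaaab => bab => ba
  | abbaaaaa => aaaaaaa => baaaa => bba => aa
  | babba => baba => baa
  | baabbbb => baaabb => bbbb => abb => aa

aaa->b; aba->aa; bab->ba; bb->a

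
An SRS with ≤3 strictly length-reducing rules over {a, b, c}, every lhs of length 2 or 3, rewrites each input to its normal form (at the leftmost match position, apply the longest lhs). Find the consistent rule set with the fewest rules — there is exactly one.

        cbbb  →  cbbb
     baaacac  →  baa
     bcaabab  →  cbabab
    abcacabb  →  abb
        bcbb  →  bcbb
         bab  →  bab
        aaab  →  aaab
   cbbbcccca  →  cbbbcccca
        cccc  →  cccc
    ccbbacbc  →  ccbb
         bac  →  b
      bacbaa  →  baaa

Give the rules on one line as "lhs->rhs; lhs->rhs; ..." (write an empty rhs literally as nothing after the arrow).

  | cbbb
  | baaacac => baaac => baa
  | bcaabab => cbabab
  | abcacabb => acbcabb => acabb => abb

ac->; acb->a; bca->cb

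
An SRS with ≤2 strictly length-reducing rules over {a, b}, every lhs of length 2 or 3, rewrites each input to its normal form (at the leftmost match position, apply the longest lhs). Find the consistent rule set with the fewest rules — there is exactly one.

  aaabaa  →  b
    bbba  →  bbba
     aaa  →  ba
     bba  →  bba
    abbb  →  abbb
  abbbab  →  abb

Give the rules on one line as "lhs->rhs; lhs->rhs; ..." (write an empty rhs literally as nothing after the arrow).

aa->b; bab->

  | aaabaa => babaa => aa => b
  | bbba
  | aaa => ba
  | bba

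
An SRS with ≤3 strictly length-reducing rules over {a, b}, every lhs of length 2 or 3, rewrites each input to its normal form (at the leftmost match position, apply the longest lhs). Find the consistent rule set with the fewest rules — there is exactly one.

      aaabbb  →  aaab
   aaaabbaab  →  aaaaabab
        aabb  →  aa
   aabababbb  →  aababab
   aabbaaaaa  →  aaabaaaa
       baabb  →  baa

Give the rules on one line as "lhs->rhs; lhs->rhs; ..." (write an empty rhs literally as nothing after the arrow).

  | aaabbb => aaab
  | aaaabbaab => aaaaabab
  | aabb => aa
  | aabababbb => aababab

bb->; bba->ab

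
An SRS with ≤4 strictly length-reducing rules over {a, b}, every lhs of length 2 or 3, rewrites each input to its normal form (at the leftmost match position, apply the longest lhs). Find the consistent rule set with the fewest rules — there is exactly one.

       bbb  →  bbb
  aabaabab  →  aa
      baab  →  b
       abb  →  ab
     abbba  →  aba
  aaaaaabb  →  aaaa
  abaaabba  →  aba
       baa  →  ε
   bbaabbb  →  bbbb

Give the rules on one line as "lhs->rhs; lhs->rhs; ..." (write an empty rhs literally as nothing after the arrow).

  | bbb
  | aabaabab => aaabab => aaab => aa
  | baab => b
  | abb => ab

aab->a; abb->ab; baa->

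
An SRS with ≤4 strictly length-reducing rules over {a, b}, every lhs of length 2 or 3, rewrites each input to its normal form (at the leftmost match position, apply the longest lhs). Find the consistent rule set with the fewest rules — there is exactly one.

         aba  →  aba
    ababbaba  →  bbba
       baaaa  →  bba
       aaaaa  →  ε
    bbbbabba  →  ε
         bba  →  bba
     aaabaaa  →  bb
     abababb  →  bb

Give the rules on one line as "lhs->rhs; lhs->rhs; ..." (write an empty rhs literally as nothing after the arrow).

aa->; aaa->bb; abb->ba; baa->aa

  | aba
  | ababbaba => abbaaba => baaaba => aaaba => bbba
  | baaaa => aaaa => bba
  | aaaaa => bbaa => baa => aa => ε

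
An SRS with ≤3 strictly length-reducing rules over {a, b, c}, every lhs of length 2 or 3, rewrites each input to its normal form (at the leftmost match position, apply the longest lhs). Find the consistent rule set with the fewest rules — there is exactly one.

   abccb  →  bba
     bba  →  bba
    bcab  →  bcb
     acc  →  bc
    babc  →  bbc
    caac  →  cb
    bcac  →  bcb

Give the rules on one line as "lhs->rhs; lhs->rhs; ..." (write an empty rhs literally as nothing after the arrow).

  | abccb => bccb => bba
  | bba
  | bcab => bcb
  | acc => bc

ab->b; ac->b; ccb->ba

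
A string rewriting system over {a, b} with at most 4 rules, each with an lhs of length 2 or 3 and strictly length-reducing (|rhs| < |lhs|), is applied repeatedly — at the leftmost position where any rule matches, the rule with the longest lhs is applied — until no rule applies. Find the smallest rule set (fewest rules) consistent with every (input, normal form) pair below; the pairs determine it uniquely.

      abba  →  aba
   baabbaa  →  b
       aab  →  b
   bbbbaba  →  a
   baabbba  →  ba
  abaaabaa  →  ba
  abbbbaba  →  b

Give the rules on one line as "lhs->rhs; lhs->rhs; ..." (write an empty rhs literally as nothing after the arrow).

aa->b; bab->; bb->b

  | abba => aba
  | baabbaa => bbbbaa => bbbaa => bbaa => baa => bb => b
  | aab => bb => b
  | bbbbaba => bbbaba => bbaba => baba => a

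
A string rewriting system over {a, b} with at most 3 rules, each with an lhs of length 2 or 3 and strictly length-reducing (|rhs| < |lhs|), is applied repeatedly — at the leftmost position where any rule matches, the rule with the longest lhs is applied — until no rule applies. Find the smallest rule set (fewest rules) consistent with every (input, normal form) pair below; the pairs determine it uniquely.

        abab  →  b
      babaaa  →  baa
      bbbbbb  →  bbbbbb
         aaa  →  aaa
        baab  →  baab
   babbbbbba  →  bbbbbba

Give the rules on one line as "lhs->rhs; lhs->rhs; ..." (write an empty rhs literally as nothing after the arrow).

  | abab => b
  | babaaa => baa
  | bbbbbb
  | aaa

aba->; abb->b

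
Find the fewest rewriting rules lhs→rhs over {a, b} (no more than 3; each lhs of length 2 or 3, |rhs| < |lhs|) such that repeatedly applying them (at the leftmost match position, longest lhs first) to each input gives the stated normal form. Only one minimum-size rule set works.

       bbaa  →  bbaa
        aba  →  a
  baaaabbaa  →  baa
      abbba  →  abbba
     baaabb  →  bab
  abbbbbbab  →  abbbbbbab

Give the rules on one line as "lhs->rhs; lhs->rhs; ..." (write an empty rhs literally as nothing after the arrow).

  | bbaa
  | aba => a
  | baaaabbaa => baabaa => baa
  | abbba

aab->; aba->a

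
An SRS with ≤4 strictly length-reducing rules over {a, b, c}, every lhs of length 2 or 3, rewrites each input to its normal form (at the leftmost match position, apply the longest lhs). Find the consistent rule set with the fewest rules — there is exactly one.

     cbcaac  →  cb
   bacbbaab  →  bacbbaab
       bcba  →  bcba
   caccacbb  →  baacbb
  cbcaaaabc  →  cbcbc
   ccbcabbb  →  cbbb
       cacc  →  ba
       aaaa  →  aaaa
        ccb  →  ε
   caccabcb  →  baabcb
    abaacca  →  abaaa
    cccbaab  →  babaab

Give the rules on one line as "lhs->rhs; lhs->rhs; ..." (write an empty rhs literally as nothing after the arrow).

ca->c; cc->; ccb->; ccc->ba

  | cbcaac => cbcac => cbcc => cb
  | bacbbaab
  | bcba
  | caccacbb => cccacbb => baacbb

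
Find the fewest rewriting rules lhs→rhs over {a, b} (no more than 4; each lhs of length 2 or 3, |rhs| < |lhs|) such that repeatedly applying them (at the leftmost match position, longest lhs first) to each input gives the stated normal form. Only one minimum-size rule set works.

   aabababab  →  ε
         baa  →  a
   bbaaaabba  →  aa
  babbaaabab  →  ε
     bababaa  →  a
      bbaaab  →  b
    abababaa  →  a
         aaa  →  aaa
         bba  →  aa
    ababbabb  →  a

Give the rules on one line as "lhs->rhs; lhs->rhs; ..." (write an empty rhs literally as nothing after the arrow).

  | aabababab => abababab => bababab => baabab => abab => bab => ba => ε
  | baa => a
  | bbaaaabba => aaaaabba => aaaabba => aaabba => aabba => abba => bba => aa
  | babbaaabab => babaaabab => baaaabab => aaabab => aabab => abab => bab => ba => ε

ab->b; ba->; bab->ba; bb->a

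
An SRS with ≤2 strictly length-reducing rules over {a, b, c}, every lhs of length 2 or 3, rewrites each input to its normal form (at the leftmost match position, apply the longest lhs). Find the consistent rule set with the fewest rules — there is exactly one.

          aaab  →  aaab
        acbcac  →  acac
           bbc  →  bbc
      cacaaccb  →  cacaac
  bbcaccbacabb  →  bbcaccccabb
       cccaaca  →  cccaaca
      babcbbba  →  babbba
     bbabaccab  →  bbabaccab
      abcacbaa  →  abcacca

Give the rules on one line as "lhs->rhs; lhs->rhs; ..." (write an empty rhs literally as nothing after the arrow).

cb->; cba->cc

  | aaab
  | acbcac => acac
  | bbc
  | cacaaccb => cacaac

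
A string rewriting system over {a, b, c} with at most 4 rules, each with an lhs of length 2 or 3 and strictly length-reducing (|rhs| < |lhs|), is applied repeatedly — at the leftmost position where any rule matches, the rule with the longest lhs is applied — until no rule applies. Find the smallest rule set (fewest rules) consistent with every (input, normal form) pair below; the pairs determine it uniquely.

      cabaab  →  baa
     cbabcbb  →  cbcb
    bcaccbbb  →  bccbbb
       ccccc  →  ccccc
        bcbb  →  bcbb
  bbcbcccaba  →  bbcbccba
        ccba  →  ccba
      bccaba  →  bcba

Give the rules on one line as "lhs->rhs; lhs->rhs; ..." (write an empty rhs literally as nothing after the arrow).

  | cabaab => baab => baa
  | cbabcbb => cbacbb => cbcb
  | bcaccbbb => bccbbb
  | ccccc

ab->a; acb->c; ca->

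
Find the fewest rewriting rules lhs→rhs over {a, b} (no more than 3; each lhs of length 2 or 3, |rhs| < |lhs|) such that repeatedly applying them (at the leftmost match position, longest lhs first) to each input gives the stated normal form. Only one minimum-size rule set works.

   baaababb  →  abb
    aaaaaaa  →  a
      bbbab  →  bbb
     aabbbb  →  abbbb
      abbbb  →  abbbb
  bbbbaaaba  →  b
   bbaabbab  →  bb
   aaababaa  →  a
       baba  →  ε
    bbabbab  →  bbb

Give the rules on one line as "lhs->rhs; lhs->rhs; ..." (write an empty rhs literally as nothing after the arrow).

  | baaababb => aababb => ababb => abb
  | aaaaaaa => aaaaaa => aaaaa => aaaa => aaa => aa => a
  | bbbab => bbb
  | aabbbb => abbbb

aa->a; ba->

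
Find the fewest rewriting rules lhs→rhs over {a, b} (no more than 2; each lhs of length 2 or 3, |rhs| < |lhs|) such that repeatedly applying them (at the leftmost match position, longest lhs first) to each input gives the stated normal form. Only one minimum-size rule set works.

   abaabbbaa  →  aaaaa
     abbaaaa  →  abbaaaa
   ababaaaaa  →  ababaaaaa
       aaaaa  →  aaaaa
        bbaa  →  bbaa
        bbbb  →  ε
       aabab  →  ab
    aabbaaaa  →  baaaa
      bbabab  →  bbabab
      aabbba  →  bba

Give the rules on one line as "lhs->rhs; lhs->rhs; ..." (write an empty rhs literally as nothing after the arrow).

aab->; bbb->aa

  | abaabbbaa => abbbaa => aaaaa
  | abbaaaa
  | ababaaaaa
  | aaaaa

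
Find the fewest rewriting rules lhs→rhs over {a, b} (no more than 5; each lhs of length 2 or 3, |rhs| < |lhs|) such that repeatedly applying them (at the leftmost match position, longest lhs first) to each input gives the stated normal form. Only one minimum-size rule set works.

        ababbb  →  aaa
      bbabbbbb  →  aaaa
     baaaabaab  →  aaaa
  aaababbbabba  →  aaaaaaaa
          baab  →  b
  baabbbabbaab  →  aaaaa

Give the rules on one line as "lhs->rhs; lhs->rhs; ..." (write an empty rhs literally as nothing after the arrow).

  | ababbb => aabbb => aaab => aaa
  | bbabbbbb => aabbbbb => aaabbb => aaaab => aaaa
  | baaaabaab => aabaab => aaaab => aaaa
  | aaababbbabba => aaaabbbabba => aaaaababba => aaaaaabba => aaaaaaaa

ab->a; abb->aa; baa->; bb->a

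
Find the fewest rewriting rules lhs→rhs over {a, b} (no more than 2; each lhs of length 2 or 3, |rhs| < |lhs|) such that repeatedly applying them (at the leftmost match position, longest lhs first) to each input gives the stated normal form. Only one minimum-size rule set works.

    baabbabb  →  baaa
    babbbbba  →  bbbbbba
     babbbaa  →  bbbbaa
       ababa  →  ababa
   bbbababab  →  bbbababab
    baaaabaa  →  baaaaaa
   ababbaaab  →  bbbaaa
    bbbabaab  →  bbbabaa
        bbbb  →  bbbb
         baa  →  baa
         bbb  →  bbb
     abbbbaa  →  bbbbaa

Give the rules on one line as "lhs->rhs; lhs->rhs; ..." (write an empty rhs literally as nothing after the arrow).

aab->aa; abb->bb

  | baabbabb => baababb => baaabb => baaab => baaa
  | babbbbba => bbbbbba
  | babbbaa => bbbbaa
  | ababa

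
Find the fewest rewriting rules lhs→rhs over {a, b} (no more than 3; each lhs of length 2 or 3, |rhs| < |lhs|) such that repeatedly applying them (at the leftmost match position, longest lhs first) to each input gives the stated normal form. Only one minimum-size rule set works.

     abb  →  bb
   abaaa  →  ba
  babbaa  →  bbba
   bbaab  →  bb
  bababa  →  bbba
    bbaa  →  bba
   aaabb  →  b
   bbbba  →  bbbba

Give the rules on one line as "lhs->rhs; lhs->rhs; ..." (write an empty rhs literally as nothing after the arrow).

  | abb => bb
  | abaaa => baaa => baa => ba
  | babbaa => bbbaa => bbba
  | bbaab => bb

aa->a; aab->; ab->b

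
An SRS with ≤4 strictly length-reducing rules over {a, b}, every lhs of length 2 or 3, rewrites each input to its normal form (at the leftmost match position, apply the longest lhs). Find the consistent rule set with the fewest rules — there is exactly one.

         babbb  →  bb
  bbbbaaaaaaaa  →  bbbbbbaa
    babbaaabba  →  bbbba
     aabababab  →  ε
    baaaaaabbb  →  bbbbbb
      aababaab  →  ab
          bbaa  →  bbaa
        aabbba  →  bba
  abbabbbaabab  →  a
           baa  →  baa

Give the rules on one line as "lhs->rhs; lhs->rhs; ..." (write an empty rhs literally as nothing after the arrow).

  | babbb => bb
  | bbbbaaaaaaaa => bbbbbaaaaa => bbbbbbaa
  | babbaaabba => baaabba => bbbba
  | aabababab => ababab => aab => ε

aaa->b; aab->; abb->ab; bab->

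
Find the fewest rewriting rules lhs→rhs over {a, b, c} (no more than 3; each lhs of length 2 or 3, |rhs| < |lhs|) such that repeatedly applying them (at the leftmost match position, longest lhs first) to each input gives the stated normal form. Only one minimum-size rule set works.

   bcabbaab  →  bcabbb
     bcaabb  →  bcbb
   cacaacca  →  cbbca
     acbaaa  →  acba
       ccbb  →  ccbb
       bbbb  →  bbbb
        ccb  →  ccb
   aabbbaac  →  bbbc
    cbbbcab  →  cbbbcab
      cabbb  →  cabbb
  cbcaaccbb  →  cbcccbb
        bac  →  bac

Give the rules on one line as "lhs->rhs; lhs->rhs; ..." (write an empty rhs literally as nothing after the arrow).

aa->; acc->bb

  | bcabbaab => bcabbb
  | bcaabb => bcbb
  | cacaacca => caccca => cbbca
  | acbaaa => acba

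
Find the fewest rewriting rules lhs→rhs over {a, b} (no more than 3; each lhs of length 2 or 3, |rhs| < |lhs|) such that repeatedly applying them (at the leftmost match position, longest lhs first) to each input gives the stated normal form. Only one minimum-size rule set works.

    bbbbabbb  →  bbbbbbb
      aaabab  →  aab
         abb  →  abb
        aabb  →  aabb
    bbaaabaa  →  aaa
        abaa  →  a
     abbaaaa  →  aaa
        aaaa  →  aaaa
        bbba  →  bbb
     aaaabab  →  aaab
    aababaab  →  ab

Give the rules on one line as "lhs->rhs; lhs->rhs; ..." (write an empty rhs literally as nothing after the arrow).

aba->; ba->b; baa->aa

  | bbbbabbb => bbbbbbb
  | aaabab => aab
  | abb
  | aabb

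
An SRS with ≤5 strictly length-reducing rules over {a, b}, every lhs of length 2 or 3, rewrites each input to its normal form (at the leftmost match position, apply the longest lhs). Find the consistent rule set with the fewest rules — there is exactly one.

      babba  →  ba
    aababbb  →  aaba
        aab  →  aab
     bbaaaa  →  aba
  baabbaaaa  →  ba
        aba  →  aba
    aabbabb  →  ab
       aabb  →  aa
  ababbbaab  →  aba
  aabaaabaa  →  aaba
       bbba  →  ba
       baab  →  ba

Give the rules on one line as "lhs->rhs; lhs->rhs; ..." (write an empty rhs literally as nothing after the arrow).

  | babba => baba => baa => ba
  | aababbb => aababb => aabab => aaba
  | aab
  | bbaaaa => aaaa => aba

aaa->ab; baa->ba; bab->ba; bb->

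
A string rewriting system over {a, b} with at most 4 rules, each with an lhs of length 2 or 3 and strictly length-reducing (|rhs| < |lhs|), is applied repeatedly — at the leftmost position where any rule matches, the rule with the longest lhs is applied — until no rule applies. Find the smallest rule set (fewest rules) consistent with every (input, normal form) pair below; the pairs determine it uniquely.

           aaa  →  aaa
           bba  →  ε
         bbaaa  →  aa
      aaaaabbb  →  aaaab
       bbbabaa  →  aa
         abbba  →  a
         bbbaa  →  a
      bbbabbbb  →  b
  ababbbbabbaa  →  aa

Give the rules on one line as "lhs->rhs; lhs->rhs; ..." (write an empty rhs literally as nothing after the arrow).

abb->; ba->a; bb->b; bba->

  | aaa
  | bba => ε
  | bbaaa => aa
  | aaaaabbb => aaaab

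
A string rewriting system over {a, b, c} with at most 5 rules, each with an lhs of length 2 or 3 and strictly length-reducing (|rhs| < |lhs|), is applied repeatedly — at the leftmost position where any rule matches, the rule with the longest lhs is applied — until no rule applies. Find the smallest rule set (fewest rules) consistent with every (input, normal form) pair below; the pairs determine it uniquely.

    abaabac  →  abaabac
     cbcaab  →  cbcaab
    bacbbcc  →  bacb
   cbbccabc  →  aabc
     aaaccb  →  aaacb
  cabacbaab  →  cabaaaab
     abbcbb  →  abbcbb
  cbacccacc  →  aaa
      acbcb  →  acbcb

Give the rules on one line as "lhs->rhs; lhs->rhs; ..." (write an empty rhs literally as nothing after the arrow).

bcc->; cba->aa; cc->c; cca->ab

  | abaabac
  | cbcaab
  | bacbbcc => bacb
  | cbbccabc => cbabc => aabc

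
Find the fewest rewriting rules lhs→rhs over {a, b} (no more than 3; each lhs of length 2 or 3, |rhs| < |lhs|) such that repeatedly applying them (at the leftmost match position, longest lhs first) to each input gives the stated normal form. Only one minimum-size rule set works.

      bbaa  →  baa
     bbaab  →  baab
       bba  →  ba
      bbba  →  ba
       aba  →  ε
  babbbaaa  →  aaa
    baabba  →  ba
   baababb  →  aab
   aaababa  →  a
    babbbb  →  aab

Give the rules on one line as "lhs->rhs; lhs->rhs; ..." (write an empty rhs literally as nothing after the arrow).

  | bbaa => baa
  | bbaab => baab
  | bba => ba
  | bbba => bba => ba

aba->; bab->aa; bb->b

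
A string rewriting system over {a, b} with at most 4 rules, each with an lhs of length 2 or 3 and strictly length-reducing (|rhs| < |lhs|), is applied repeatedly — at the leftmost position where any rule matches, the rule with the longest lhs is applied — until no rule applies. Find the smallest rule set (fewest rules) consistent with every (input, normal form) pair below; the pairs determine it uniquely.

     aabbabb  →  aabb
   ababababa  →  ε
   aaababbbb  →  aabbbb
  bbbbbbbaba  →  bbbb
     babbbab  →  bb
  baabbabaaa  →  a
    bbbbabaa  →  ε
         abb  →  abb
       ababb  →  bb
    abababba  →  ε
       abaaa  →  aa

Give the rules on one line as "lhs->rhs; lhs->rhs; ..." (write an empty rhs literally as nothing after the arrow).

  | aabbabb => aabb
  | ababababa => bababa => baba => ba => ε
  | aaababbbb => aabbbb
  | bbbbbbbaba => bbbbbba => bbbb

aba->; ba->; baa->; bba->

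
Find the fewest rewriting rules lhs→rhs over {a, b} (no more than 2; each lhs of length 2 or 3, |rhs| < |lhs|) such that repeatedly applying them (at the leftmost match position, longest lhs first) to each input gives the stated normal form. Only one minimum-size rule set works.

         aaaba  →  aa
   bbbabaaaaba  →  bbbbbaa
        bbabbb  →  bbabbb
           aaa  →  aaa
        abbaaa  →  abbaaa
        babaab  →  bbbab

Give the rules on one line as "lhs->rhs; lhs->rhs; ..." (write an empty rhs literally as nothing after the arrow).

aab->; aba->bb

  | aaaba => aa
  | bbbabaaaaba => bbbbbaaaba => bbbbbaa
  | bbabbb
  | aaa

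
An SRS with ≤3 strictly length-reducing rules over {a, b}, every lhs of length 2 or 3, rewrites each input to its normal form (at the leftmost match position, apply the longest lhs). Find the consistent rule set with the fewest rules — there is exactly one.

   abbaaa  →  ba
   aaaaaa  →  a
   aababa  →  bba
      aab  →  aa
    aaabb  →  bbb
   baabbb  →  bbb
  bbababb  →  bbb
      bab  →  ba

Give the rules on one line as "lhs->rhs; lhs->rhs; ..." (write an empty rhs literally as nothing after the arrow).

  | abbaaa => abaaa => aaaa => ba
  | aaaaaa => baaa => a
  | aababa => aaaba => bba
  | aab => aa

aaa->b; ab->a; baa->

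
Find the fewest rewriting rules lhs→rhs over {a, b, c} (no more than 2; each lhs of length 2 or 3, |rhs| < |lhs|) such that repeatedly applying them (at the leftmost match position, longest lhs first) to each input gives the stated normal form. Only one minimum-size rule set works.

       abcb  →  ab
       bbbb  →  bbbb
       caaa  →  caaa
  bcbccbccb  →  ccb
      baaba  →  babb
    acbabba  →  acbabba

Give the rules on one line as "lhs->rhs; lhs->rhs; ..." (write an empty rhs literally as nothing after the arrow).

  | abcb => ab
  | bbbb
  | caaa
  | bcbccbccb => bccbccb => cbccb => ccb

aba->bb; bc->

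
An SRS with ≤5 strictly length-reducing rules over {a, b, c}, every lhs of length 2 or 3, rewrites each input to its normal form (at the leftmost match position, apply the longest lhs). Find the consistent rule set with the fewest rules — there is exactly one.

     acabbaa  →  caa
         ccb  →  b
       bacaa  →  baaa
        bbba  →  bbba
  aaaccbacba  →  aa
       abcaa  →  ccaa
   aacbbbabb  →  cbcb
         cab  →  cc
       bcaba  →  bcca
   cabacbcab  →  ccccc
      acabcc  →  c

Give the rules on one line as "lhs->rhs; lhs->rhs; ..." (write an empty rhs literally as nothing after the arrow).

  | acabbaa => aabbaa => acbaa => abaa => caa
  | ccb => b
  | bacaa => baaa
  | bbba

ab->c; ac->a; acc->; ccb->b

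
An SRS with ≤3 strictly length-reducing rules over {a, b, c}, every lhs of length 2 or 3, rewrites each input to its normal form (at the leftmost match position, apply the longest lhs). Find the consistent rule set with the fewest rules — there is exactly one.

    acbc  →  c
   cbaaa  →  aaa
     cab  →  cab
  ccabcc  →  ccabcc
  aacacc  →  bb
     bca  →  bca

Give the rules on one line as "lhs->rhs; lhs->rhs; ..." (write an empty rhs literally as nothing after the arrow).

ac->c; cb->; ccc->bb

  | acbc => cbc => c
  | cbaaa => aaa
  | cab
  | ccabcc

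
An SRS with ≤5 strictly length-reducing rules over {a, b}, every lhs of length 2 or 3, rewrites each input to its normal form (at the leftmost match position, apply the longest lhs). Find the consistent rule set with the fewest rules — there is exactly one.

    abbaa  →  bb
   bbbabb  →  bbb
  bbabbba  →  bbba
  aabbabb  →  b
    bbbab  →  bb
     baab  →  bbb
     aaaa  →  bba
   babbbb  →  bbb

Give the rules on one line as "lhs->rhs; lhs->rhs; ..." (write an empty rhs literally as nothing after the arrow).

aaa->bb; ab->; baa->bb; bab->

  | abbaa => baa => bb
  | bbbabb => bbb
  | bbabbba => bbba
  | aabbabb => ababb => abb => b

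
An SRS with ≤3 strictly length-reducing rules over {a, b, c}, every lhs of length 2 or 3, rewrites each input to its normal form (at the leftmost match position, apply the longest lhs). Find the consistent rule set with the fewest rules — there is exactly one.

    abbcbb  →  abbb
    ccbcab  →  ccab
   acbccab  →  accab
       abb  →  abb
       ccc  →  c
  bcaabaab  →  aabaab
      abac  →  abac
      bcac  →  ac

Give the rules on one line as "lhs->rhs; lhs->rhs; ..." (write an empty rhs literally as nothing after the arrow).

  | abbcbb => abbb
  | ccbcab => ccab
  | acbccab => accab
  | abb

bc->; ccc->c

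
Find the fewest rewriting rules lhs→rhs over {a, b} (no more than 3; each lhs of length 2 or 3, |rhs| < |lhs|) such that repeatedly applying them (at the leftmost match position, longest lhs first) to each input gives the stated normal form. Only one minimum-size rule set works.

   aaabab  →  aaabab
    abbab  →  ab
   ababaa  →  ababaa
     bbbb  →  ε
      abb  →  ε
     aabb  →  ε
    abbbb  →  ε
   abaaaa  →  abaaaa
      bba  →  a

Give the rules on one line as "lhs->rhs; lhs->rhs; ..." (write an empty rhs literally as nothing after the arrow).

abb->bb; bb->

  | aaabab
  | abbab => bbab => ab
  | ababaa
  | bbbb => bb => ε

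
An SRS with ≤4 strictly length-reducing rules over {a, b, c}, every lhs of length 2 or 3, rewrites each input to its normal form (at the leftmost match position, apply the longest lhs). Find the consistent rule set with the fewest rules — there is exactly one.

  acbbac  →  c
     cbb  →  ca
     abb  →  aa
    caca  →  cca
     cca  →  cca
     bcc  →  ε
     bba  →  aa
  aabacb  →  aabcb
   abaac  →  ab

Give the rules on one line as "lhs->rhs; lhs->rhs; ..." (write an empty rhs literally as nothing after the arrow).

aac->; ac->c; bb->a; bcc->

  | acbbac => cbbac => caac => c
  | cbb => ca
  | abb => aa
  | caca => cca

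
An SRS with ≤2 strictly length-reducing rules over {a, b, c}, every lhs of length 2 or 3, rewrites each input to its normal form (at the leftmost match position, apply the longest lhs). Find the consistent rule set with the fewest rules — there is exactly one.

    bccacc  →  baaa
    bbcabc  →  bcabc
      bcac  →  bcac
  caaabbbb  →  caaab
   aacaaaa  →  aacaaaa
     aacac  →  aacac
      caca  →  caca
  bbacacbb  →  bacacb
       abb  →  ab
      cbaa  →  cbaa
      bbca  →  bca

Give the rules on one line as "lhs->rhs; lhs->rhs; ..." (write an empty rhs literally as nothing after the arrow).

  | bccacc => baacc => baaa
  | bbcabc => bcabc
  | bcac
  | caaabbbb => caaabbb => caaabb => caaab

bb->b; cc->a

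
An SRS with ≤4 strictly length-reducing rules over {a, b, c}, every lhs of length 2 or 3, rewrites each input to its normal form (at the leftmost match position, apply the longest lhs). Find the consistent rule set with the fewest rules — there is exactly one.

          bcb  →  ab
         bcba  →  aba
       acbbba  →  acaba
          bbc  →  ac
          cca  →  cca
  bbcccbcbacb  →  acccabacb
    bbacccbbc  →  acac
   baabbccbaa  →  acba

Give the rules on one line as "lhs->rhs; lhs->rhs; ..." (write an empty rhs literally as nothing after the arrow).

  | bcb => ab
  | bcba => aba
  | acbbba => acaba
  | bbc => ac

aa->a; aac->b; bb->a; bc->a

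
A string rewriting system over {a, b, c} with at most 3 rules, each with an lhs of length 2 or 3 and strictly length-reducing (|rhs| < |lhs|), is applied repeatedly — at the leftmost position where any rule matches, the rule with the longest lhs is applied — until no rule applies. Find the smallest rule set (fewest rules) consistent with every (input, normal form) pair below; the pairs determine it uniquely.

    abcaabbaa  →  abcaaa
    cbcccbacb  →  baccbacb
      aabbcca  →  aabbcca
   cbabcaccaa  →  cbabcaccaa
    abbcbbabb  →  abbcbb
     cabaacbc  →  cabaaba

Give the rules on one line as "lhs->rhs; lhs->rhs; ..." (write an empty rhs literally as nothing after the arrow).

bba->; cbc->ba

  | abcaabbaa => abcaaa
  | cbcccbacb => baccbacb
  | aabbcca
  | cbabcaccaa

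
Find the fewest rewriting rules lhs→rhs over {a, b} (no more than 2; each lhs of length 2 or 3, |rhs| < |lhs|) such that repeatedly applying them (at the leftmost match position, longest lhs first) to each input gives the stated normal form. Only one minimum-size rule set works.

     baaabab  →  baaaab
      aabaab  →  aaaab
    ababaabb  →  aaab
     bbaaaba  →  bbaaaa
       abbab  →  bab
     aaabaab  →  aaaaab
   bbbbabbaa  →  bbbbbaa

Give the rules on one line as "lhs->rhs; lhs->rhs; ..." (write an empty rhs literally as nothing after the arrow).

aba->aa; abb->b

  | baaabab => baaaab
  | aabaab => aaaab
  | ababaabb => aabaabb => aaaabb => aaab
  | bbaaaba => bbaaaa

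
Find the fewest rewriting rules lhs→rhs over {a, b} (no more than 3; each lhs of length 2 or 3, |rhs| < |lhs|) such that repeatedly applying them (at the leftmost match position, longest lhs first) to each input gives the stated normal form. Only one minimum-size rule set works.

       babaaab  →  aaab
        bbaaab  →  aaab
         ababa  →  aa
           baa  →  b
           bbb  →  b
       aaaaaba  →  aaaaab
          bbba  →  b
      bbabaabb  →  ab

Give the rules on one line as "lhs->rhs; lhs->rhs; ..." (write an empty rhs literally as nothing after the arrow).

ba->b; bb->

  | babaaab => bbaaab => aaab
  | bbaaab => aaab
  | ababa => abba => aa
  | baa => ba => b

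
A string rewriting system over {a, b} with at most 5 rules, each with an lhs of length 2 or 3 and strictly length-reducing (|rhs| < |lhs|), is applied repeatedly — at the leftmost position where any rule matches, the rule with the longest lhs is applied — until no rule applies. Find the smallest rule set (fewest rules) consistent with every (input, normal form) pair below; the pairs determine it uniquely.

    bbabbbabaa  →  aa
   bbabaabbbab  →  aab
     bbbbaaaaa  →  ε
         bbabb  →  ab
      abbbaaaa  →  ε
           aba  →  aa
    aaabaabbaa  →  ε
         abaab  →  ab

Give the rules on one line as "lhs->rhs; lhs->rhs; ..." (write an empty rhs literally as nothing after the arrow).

  | bbabbbabaa => babbbabaa => abbbabaa => abbabaa => ababaa => aabaa => aa
  | bbabaabbbab => babaabbbab => abaabbbab => abbbab => abbab => abab => aab
  | bbbbaaaaa => bbbaaaaa => bbaaaaa => baaaaa => aaa => ε
  | bbabb => babb => abb => ab

aaa->; ba->a; baa->; bb->b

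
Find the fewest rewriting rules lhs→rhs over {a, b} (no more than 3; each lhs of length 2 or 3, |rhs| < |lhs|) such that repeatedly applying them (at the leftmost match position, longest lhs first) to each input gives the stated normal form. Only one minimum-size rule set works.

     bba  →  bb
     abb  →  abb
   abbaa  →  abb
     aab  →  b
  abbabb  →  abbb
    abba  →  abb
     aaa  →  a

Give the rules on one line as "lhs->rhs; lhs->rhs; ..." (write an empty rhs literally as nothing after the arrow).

aa->; ba->b; bab->b

  | bba => bb
  | abb
  | abbaa => abba => abb
  | aab => b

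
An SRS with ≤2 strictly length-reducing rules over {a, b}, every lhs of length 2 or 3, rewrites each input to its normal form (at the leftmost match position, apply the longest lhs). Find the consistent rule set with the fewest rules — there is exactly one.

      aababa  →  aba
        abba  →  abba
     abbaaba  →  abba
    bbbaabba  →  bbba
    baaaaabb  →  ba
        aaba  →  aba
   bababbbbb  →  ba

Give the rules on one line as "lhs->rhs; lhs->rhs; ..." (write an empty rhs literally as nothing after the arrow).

  | aababa => ababa => abaa => aba
  | abba
  | abbaaba => abbaba => abbaa => abba
  | bbbaabba => bbbabba => bbbaba => bbbaa => bbba

aa->a; bab->ba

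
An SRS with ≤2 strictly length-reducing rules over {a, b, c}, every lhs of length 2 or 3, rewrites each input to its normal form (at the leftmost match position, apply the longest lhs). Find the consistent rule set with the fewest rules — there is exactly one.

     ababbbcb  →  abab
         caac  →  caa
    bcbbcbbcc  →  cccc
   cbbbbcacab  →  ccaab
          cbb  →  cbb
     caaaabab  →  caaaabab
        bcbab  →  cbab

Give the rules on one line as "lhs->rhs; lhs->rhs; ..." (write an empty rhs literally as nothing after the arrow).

  | ababbbcb => ababbcb => ababcb => abacb => abab
  | caac => caa
  | bcbbcbbcc => cbbcbbcc => cbcbbcc => ccbbcc => ccbcc => cccc
  | cbbbbcacab => cbbbcacab => cbbcacab => cbcacab => ccacab => ccaab

ac->a; bc->c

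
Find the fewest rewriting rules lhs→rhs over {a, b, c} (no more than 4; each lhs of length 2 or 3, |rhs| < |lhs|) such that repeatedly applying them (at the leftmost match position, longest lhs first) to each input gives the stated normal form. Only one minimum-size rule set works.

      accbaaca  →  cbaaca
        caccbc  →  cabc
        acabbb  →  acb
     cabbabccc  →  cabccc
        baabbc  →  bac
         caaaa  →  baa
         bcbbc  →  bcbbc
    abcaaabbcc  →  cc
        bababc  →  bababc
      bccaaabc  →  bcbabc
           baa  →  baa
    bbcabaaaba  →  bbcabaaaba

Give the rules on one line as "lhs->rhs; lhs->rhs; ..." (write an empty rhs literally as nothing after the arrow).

  | accbaaca => cbaaca
  | caccbc => cacbc => cabc
  | acabbb => acb
  | cabbabccc => cabccc

abb->; acc->c; caa->b; cac->ca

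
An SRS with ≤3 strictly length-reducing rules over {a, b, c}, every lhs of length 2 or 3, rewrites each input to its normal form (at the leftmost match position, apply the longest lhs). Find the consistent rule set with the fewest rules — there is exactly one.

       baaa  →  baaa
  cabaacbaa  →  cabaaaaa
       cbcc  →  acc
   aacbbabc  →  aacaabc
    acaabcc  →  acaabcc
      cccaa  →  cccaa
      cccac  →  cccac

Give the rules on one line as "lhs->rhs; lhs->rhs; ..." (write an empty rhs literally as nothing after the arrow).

  | baaa
  | cabaacbaa => cabaaaaa
  | cbcc => acc
  | aacbbabc => aacaabc

cb->a; cbb->ca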